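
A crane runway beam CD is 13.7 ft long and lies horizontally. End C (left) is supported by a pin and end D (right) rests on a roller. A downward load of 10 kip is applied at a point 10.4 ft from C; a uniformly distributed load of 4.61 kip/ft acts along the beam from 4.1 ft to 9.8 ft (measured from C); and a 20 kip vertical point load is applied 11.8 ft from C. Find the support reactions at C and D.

C_x = 0, C_y = 18.13 kip, D_y = 38.15 kip

Resultant of the distributed load: 4.61 × 5.7 = 26.277 kip at 6.95 ft from C.
Moments about C: D_y·13.7 − 10·10.4 − (4.61·5.7)·6.95 − 20·11.8 = 0 → D_y = 522.62515/13.7 = 38.1478 ≈ 38.15 kip.
ΣF_y = 0: C_y + 38.1478 − 10 − 4.61·5.7 − 20 = 0 → C_y = 18.13 kip.
ΣF_x = 0: no horizontal applied forces, so C_x = 0.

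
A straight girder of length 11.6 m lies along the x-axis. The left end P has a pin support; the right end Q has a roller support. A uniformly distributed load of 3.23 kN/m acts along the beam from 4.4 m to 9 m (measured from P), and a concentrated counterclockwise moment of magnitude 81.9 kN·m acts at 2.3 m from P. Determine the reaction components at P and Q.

P_x = 0, P_y = 13.34 kN, Q_y = 1.521 kN

Resultant of the distributed load: 3.23 × 4.6 = 14.858 kN at 6.7 m from P.
Moments about P: Q_y·11.6 − (3.23·4.6)·6.7 + 81.9 = 0 → Q_y = 17.6486/11.6 = 1.52143 ≈ 1.521 kN.
ΣF_y = 0: P_y + 1.52143 − 3.23·4.6 = 0 → P_y = 13.34 kN.
ΣF_x = 0: no horizontal applied forces, so P_x = 0.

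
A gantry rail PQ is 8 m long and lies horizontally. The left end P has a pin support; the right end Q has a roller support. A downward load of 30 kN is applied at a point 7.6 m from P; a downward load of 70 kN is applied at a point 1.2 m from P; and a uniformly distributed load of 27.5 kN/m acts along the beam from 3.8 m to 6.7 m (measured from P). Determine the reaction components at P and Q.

Resultant of the distributed load: 27.5 × 2.9 = 79.75 kN at 5.25 m from P.
Moments about P: Q_y·8 − 30·7.6 − 70·1.2 − (27.5·2.9)·5.25 = 0 → Q_y = 730.6875/8 = 91.3359 ≈ 91.34 kN.
ΣF_y = 0: P_y + 91.3359 − 30 − 70 − 27.5·2.9 = 0 → P_y = 88.41 kN.
ΣF_x = 0: no horizontal applied forces, so P_x = 0.

P_x = 0, P_y = 88.41 kN, Q_y = 91.34 kN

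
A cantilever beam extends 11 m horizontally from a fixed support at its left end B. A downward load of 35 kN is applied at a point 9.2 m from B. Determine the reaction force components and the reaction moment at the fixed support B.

B_x = 0, B_y = 35.00 kN, M_B = 322.0 kN·m

ΣF_x = 0: B_x = 0.
ΣF_y = 0: B_y − 35 = 0 → B_y = 35.00 kN.
ΣM about B: M_B − 35·9.2 = 0 → M_B = 322.0 kN·m.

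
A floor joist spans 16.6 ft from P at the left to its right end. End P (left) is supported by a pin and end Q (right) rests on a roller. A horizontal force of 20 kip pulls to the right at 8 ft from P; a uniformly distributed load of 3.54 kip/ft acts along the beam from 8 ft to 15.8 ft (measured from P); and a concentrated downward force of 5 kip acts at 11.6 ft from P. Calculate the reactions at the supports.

P_x = -20.00 kip, P_y = 9.324 kip, Q_y = 23.29 kip

Resultant of the distributed load: 3.54 × 7.8 = 27.612 kip at 11.9 ft from P.
Taking moments about P: Q_y·16.6 − (3.54·7.8)·11.9 − 5·11.6 = 0 → Q_y = 386.5828/16.6 = 23.2881 ≈ 23.29 kip.
ΣF_y = 0: P_y + 23.2881 − 3.54·7.8 − 5 = 0 → P_y = 9.324 kip.
ΣF_x = 0: P_x + 20 = 0 → P_x = -20.00 kip.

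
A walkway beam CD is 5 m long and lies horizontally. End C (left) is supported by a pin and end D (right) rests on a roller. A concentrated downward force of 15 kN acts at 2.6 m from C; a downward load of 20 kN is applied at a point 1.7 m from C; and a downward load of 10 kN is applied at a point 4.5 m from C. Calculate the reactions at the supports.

ΣM about C: D_y·5 − 15·2.6 − 20·1.7 − 10·4.5 = 0 → D_y = 118/5 = 23.60 kN.
ΣF_y = 0: C_y + 23.6 − 15 − 20 − 10 = 0 → C_y = 21.40 kN.
ΣF_x = 0: no horizontal applied forces, so C_x = 0.

C_x = 0, C_y = 21.40 kN, D_y = 23.60 kN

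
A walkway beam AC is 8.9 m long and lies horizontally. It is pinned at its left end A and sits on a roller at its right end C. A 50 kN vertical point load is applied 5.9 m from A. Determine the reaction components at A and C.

A_x = 0, A_y = 16.85 kN, C_y = 33.15 kN

Taking moments about A: C_y·8.9 − 50·5.9 = 0 → C_y = 295/8.9 = 33.1461 ≈ 33.15 kN.
ΣF_y = 0: A_y + 33.1461 − 50 = 0 → A_y = 16.85 kN.
ΣF_x = 0: no horizontal applied forces, so A_x = 0.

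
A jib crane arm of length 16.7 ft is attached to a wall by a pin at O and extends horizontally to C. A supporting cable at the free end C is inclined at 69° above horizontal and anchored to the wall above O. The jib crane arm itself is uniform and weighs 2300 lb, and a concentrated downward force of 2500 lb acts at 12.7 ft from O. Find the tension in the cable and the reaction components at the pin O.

ΣM about O: T·sin69°·16.7 − 2300·8.35 − 2500·12.7 = 0 → T = 50955/(16.7·0.93358) = 3268.28 ≈ 3268 lb.
ΣF_x = 0: O_x − T·cos69° = 0 → O_x = 3268.28 × 0.358368 = 1171 lb.
ΣF_y = 0: O_y + T·sin69° − 2300 − 2500 = 0 → O_y = 4800 − 3268.28 × 0.93358 = 1749 lb.

T = 3268 lb, O_x = 1171 lb, O_y = 1749 lb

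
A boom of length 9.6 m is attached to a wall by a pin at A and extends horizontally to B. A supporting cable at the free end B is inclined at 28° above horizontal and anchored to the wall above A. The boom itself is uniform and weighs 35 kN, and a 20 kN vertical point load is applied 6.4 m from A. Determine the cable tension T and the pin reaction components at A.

ΣM about A: T·sin28°·9.6 − 35·4.8 − 20·6.4 = 0 → T = 296/(9.6·0.469472) = 65.6766 ≈ 65.68 kN.
ΣF_x = 0: A_x − T·cos28° = 0 → A_x = 65.6766 × 0.882948 = 57.99 kN.
ΣF_y = 0: A_y + T·sin28° − 35 − 20 = 0 → A_y = 55 − 65.6766 × 0.469472 = 24.17 kN.

T = 65.68 kN, A_x = 57.99 kN, A_y = 24.17 kN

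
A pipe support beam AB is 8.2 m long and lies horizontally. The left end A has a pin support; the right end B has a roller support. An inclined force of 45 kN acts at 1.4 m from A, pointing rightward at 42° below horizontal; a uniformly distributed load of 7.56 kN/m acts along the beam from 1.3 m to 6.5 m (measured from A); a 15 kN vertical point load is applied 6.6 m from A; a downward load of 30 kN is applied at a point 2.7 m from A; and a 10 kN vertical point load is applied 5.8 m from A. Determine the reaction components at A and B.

A_x = -33.44 kN, A_y = 71.56 kN, B_y = 52.86 kN

Resultant of the distributed load: 7.56 × 5.2 = 39.312 kN at 3.9 m from A.
Moments about A: B_y·8.2 − 45·sin42°·1.4 − (7.56·5.2)·3.9 − 15·6.6 − 30·2.7 − 10·5.8 = 0 → B_y = 433.472/8.2 = 52.8624 ≈ 52.86 kN.
ΣF_y = 0: A_y + 52.8624 − 45·sin42° − 7.56·5.2 − 15 − 30 − 10 = 0 → A_y = 71.56 kN.
ΣF_x = 0: A_x + 45·cos42° = 0 → A_x = -33.44 kN.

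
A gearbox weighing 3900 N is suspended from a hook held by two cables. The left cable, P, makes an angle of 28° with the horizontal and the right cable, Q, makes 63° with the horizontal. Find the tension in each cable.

ΣF_x = 0: −T_P·cos28° + T_Q·cos63° = 0 → T_Q = 1.94486·T_P.
ΣF_y = 0: T_P·sin28° + T_Q·sin63° = 3900.
Substitute: T_P·(0.469472 + 1.94486·0.891007) = 3900 → T_P = 1770.83 ≈ 1771 N.
Then T_Q = 1.94486 × 1770.83 = 3444 N.

T_P = 1771 N, T_Q = 3444 N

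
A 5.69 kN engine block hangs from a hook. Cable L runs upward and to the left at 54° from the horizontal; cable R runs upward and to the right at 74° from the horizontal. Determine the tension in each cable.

T_L = 1.990 kN, T_R = 4.244 kN

ΣF_x = 0: −T_L·cos54° + T_R·cos74° = 0 → T_R = 2.13246·T_L.
ΣF_y = 0: T_L·sin54° + T_R·sin74° = 5.69.
Substitute: T_L·(0.809017 + 2.13246·0.961262) = 5.69 → T_L = 1.9903 ≈ 1.990 kN.
Then T_R = 2.13246 × 1.9903 = 4.244 kN.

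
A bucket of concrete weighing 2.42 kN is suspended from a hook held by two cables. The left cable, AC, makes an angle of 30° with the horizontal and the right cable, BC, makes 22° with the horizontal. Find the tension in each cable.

T_AC = 2.847 kN, T_BC = 2.660 kN

ΣF_x = 0: −T_AC·cos30° + T_BC·cos22° = 0 → T_BC = 0.934038·T_AC.
ΣF_y = 0: T_AC·sin30° + T_BC·sin22° = 2.42.
Substitute: T_AC·(0.5 + 0.934038·0.374607) = 2.42 → T_AC = 2.8474 ≈ 2.847 kN.
Then T_BC = 0.934038 × 2.8474 = 2.660 kN.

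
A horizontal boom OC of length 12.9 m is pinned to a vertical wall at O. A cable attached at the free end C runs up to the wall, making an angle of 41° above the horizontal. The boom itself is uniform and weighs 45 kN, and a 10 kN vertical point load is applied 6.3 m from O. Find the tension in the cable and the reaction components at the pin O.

T = 41.74 kN, O_x = 31.50 kN, O_y = 27.62 kN

ΣM about O: T·sin41°·12.9 − 45·6.45 − 10·6.3 = 0 → T = 353.25/(12.9·0.656059) = 41.7397 ≈ 41.74 kN.
ΣF_x = 0: O_x − T·cos41° = 0 → O_x = 41.7397 × 0.75471 = 31.50 kN.
ΣF_y = 0: O_y + T·sin41° − 45 − 10 = 0 → O_y = 55 − 41.7397 × 0.656059 = 27.62 kN.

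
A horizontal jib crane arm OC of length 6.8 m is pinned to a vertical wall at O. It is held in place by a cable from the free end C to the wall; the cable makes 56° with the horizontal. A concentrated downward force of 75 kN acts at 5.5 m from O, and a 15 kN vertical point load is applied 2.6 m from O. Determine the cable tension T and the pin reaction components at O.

T = 80.09 kN, O_x = 44.79 kN, O_y = 23.60 kN

ΣM about O: T·sin56°·6.8 − 75·5.5 − 15·2.6 = 0 → T = 451.5/(6.8·0.829038) = 80.0893 ≈ 80.09 kN.
ΣF_x = 0: O_x − T·cos56° = 0 → O_x = 80.0893 × 0.559193 = 44.79 kN.
ΣF_y = 0: O_y + T·sin56° − 75 − 15 = 0 → O_y = 90 − 80.0893 × 0.829038 = 23.60 kN.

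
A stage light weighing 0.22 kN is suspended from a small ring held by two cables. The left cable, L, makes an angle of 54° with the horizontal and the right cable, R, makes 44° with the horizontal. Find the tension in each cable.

ΣF_x = 0: −T_L·cos54° + T_R·cos44° = 0 → T_R = 0.817118·T_L.
ΣF_y = 0: T_L·sin54° + T_R·sin44° = 0.22.
Substitute: T_L·(0.809017 + 0.817118·0.694658) = 0.22 → T_L = 0.15981 ≈ 0.1598 kN.
Then T_R = 0.817118 × 0.15981 = 0.1306 kN.

T_L = 0.1598 kN, T_R = 0.1306 kN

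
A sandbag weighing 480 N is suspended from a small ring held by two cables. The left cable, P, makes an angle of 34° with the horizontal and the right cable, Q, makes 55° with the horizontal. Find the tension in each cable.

T_P = 275.4 N, T_Q = 398.0 N

ΣF_x = 0: −T_P·cos34° + T_Q·cos55° = 0 → T_Q = 1.44538·T_P.
ΣF_y = 0: T_P·sin34° + T_Q·sin55° = 480.
Substitute: T_P·(0.559193 + 1.44538·0.819152) = 480 → T_P = 275.359 ≈ 275.4 N.
Then T_Q = 1.44538 × 275.359 = 398.0 N.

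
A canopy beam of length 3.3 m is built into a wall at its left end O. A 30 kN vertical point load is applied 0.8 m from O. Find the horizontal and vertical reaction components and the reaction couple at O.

ΣF_x = 0: O_x = 0.
ΣF_y = 0: O_y − 30 = 0 → O_y = 30.00 kN.
ΣM about O: M_O − 30·0.8 = 0 → M_O = 24.00 kN·m.

O_x = 0, O_y = 30.00 kN, M_O = 24.00 kN·m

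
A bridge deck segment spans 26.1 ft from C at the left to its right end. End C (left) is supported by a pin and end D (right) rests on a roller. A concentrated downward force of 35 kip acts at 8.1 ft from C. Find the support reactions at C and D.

Moments about C: D_y·26.1 − 35·8.1 = 0 → D_y = 283.5/26.1 = 10.8621 ≈ 10.86 kip.
ΣF_y = 0: C_y + 10.8621 − 35 = 0 → C_y = 24.14 kip.
ΣF_x = 0: no horizontal applied forces, so C_x = 0.

C_x = 0, C_y = 24.14 kip, D_y = 10.86 kip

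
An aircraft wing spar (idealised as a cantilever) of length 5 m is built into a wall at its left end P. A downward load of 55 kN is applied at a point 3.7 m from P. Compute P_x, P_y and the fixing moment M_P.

P_x = 0, P_y = 55.00 kN, M_P = 203.5 kN·m

ΣF_x = 0: P_x = 0.
ΣF_y = 0: P_y − 55 = 0 → P_y = 55.00 kN.
ΣM about P: M_P − 55·3.7 = 0 → M_P = 203.5 kN·m.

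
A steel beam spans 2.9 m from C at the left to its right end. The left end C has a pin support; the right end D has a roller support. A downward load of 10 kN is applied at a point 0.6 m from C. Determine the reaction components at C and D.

C_x = 0, C_y = 7.931 kN, D_y = 2.069 kN

Moments about C: D_y·2.9 − 10·0.6 = 0 → D_y = 6/2.9 = 2.06897 ≈ 2.069 kN.
ΣF_y = 0: C_y + 2.06897 − 10 = 0 → C_y = 7.931 kN.
ΣF_x = 0: no horizontal applied forces, so C_x = 0.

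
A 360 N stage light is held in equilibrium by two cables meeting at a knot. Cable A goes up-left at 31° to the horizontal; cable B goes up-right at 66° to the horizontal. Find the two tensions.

ΣF_x = 0: −T_A·cos31° + T_B·cos66° = 0 → T_B = 2.10743·T_A.
ΣF_y = 0: T_A·sin31° + T_B·sin66° = 360.
Substitute: T_A·(0.515038 + 2.10743·0.913545) = 360 → T_A = 147.525 ≈ 147.5 N.
Then T_B = 2.10743 × 147.525 = 310.9 N.

T_A = 147.5 N, T_B = 310.9 N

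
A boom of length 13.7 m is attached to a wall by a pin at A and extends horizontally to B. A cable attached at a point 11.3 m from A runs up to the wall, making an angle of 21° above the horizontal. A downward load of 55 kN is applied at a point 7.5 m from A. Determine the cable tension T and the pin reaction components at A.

ΣM about A: T·sin21°·11.3 − 55·7.5 = 0 → T = 412.5/(11.3·0.358368) = 101.863 ≈ 101.9 kN.
ΣF_x = 0: A_x − T·cos21° = 0 → A_x = 101.863 × 0.93358 = 95.10 kN.
ΣF_y = 0: A_y + T·sin21° − 55 = 0 → A_y = 55 − 101.863 × 0.358368 = 18.50 kN.

T = 101.9 kN, A_x = 95.10 kN, A_y = 18.50 kN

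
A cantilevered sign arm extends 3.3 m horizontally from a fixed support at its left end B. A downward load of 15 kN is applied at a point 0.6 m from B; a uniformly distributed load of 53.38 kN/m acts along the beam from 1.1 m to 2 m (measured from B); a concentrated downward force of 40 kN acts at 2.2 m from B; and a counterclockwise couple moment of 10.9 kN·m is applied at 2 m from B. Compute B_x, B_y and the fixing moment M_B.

Resultant of the distributed load: 53.38 × 0.9 = 48.042 kN at 1.55 m from B.
ΣF_x = 0: B_x = 0.
ΣF_y = 0: B_y − 15 − 53.38·0.9 − 40 = 0 → B_y = 103.0 kN.
ΣM about B: M_B − 15·0.6 − (53.38·0.9)·1.55 − 40·2.2 + 10.9 = 0 → M_B = 160.6 kN·m.

B_x = 0, B_y = 103.0 kN, M_B = 160.6 kN·m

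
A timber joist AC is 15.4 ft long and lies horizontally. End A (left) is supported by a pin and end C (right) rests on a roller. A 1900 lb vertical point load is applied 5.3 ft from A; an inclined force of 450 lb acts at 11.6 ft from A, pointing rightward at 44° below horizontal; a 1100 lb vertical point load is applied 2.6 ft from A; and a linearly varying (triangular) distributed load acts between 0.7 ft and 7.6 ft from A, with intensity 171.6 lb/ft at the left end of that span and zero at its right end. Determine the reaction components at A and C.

A_x = -323.7 lb, A_y = 2714 lb, C_y = 1190 lb

Resultant of the triangular load: ½ × 171.6 × 6.9 = 592.02 lb, acting at 3 ft from A (one-third of the span from the peak).
Moments about A: C_y·15.4 − 1900·5.3 − 450·sin44°·11.6 − 1100·2.6 − (½·171.6·6.9)·3 = 0 → C_y = 18332.2/15.4 = 1190.4 ≈ 1190 lb.
ΣF_y = 0: A_y + 1190.4 − 1900 − 450·sin44° − 1100 − ½·171.6·6.9 = 0 → A_y = 2714 lb.
ΣF_x = 0: A_x + 450·cos44° = 0 → A_x = -323.7 lb.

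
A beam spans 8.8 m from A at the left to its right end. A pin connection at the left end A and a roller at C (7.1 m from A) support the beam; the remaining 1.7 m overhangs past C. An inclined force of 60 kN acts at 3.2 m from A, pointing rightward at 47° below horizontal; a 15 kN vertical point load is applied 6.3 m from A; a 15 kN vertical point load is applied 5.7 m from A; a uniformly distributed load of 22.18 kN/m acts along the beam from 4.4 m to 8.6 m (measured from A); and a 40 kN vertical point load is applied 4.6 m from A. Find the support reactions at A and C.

Resultant of the distributed load: 22.18 × 4.2 = 93.156 kN at 6.5 m from A.
ΣM about A: C_y·7.1 − 60·sin47°·3.2 − 15·6.3 − 15·5.7 − (22.18·4.2)·6.5 − 40·4.6 = 0 → C_y = 1109.93/7.1 = 156.328 ≈ 156.3 kN.
ΣF_y = 0: A_y + 156.328 − 60·sin47° − 15 − 15 − 22.18·4.2 − 40 = 0 → A_y = 50.71 kN.
ΣF_x = 0: A_x + 60·cos47° = 0 → A_x = -40.92 kN.

A_x = -40.92 kN, A_y = 50.71 kN, C_y = 156.3 kN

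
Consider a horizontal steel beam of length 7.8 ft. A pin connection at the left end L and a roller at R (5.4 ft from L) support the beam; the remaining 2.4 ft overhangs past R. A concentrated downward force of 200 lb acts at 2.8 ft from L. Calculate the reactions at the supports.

ΣM about L: R_y·5.4 − 200·2.8 = 0 → R_y = 560/5.4 = 103.704 ≈ 103.7 lb.
ΣF_y = 0: L_y + 103.704 − 200 = 0 → L_y = 96.30 lb.
ΣF_x = 0: no horizontal applied forces, so L_x = 0.

L_x = 0, L_y = 96.30 lb, R_y = 103.7 lb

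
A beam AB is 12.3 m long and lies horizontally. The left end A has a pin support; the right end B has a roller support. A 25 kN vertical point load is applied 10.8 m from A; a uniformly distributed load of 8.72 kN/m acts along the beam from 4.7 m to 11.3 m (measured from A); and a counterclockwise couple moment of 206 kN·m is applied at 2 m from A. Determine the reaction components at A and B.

Resultant of the distributed load: 8.72 × 6.6 = 57.552 kN at 8 m from A.
Taking moments about A: B_y·12.3 − 25·10.8 − (8.72·6.6)·8 + 206 = 0 → B_y = 524.416/12.3 = 42.6354 ≈ 42.64 kN.
ΣF_y = 0: A_y + 42.6354 − 25 − 8.72·6.6 = 0 → A_y = 39.92 kN.
ΣF_x = 0: no horizontal applied forces, so A_x = 0.

A_x = 0, A_y = 39.92 kN, B_y = 42.64 kN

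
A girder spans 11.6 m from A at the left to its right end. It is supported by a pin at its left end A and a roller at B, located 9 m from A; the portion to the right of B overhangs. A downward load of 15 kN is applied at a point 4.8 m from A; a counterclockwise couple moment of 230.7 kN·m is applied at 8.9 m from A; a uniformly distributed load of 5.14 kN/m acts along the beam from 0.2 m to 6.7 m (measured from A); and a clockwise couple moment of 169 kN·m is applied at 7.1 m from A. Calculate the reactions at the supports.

Resultant of the distributed load: 5.14 × 6.5 = 33.41 kN at 3.45 m from A.
ΣM about A: B_y·9 − 15·4.8 + 230.7 − (5.14·6.5)·3.45 − 169 = 0 → B_y = 125.5645/9 = 13.9516 ≈ 13.95 kN.
ΣF_y = 0: A_y + 13.9516 − 15 − 5.14·6.5 = 0 → A_y = 34.46 kN.
ΣF_x = 0: no horizontal applied forces, so A_x = 0.

A_x = 0, A_y = 34.46 kN, B_y = 13.95 kN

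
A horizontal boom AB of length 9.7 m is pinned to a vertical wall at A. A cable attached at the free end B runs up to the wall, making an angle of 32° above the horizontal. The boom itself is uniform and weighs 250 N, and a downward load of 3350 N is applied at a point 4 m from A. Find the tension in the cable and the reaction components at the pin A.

T = 2843 N, A_x = 2411 N, A_y = 2094 N

ΣM about A: T·sin32°·9.7 − 250·4.85 − 3350·4 = 0 → T = 14612.5/(9.7·0.529919) = 2842.78 ≈ 2843 N.
ΣF_x = 0: A_x − T·cos32° = 0 → A_x = 2842.78 × 0.848048 = 2411 N.
ΣF_y = 0: A_y + T·sin32° − 250 − 3350 = 0 → A_y = 3600 − 2842.78 × 0.529919 = 2094 N.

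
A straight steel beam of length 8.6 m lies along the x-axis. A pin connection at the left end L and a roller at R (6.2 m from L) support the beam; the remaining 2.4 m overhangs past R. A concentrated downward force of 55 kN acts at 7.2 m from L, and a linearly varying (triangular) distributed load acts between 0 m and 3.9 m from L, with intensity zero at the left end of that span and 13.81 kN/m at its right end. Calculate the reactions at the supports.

Resultant of the triangular load: ½ × 13.81 × 3.9 = 26.9295 kN, acting at 2.6 m from L (one-third of the span from the peak).
Taking moments about L: R_y·6.2 − 55·7.2 − (½·13.81·3.9)·2.6 = 0 → R_y = 466.0167/6.2 = 75.164 ≈ 75.16 kN.
ΣF_y = 0: L_y + 75.164 − 55 − ½·13.81·3.9 = 0 → L_y = 6.766 kN.
ΣF_x = 0: no horizontal applied forces, so L_x = 0.

L_x = 0, L_y = 6.766 kN, R_y = 75.16 kN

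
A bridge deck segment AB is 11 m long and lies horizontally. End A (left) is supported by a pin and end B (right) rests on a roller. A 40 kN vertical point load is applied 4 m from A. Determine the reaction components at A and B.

A_x = 0, A_y = 25.45 kN, B_y = 14.55 kN

Moments about A: B_y·11 − 40·4 = 0 → B_y = 160/11 = 14.5455 ≈ 14.55 kN.
ΣF_y = 0: A_y + 14.5455 − 40 = 0 → A_y = 25.45 kN.
ΣF_x = 0: no horizontal applied forces, so A_x = 0.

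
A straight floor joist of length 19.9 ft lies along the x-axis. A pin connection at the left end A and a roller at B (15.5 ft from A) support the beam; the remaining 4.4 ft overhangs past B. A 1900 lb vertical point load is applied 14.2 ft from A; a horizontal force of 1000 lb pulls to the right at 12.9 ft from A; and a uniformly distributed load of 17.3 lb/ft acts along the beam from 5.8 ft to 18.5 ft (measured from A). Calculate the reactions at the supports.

A_x = -1000 lb, A_y = 206.8 lb, B_y = 1913 lb

Resultant of the distributed load: 17.3 × 12.7 = 219.71 lb at 12.15 ft from A.
Moments about A: B_y·15.5 − 1900·14.2 − (17.3·12.7)·12.15 = 0 → B_y = 29649.4765/15.5 = 1912.87 ≈ 1913 lb.
ΣF_y = 0: A_y + 1912.87 − 1900 − 17.3·12.7 = 0 → A_y = 206.8 lb.
ΣF_x = 0: A_x + 1000 = 0 → A_x = -1000 lb.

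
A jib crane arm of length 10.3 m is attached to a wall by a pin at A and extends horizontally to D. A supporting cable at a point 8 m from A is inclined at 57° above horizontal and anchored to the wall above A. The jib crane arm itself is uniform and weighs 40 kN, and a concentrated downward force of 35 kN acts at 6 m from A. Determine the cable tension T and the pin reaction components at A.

ΣM about A: T·sin57°·8 − 40·5.15 − 35·6 = 0 → T = 416/(8·0.838671) = 62.0029 ≈ 62.00 kN.
ΣF_x = 0: A_x − T·cos57° = 0 → A_x = 62.0029 × 0.544639 = 33.77 kN.
ΣF_y = 0: A_y + T·sin57° − 40 − 35 = 0 → A_y = 75 − 62.0029 × 0.838671 = 23.00 kN.

T = 62.00 kN, A_x = 33.77 kN, A_y = 23.00 kN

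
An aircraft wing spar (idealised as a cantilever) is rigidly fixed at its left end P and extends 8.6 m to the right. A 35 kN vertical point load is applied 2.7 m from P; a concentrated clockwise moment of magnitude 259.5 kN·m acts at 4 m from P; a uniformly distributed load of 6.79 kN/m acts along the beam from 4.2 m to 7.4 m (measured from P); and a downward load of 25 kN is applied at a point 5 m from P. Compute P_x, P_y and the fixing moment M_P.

Resultant of the distributed load: 6.79 × 3.2 = 21.728 kN at 5.8 m from P.
ΣF_x = 0: P_x = 0.
ΣF_y = 0: P_y − 35 − 6.79·3.2 − 25 = 0 → P_y = 81.73 kN.
ΣM about P: M_P − 35·2.7 − 259.5 − (6.79·3.2)·5.8 − 25·5 = 0 → M_P = 605.0 kN·m.

P_x = 0, P_y = 81.73 kN, M_P = 605.0 kN·m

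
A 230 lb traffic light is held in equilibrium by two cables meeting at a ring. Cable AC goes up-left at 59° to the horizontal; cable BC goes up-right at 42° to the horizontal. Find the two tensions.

ΣF_x = 0: −T_AC·cos59° + T_BC·cos42° = 0 → T_BC = 0.693052·T_AC.
ΣF_y = 0: T_AC·sin59° + T_BC·sin42° = 230.
Substitute: T_AC·(0.857167 + 0.693052·0.669131) = 230 → T_AC = 174.122 ≈ 174.1 lb.
Then T_BC = 0.693052 × 174.122 = 120.7 lb.

T_AC = 174.1 lb, T_BC = 120.7 lb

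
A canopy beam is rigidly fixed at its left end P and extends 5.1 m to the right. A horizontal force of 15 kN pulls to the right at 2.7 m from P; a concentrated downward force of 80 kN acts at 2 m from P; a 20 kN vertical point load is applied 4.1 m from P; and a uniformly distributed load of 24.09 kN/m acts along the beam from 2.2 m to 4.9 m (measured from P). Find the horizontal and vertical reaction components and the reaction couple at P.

Resultant of the distributed load: 24.09 × 2.7 = 65.043 kN at 3.55 m from P.
ΣF_x = 0: P_x + 15 = 0 → P_x = -15.00 kN.
ΣF_y = 0: P_y − 80 − 20 − 24.09·2.7 = 0 → P_y = 165.0 kN.
ΣM about P: M_P − 80·2 − 20·4.1 − (24.09·2.7)·3.55 = 0 → M_P = 472.9 kN·m.

P_x = -15.00 kN, P_y = 165.0 kN, M_P = 472.9 kN·m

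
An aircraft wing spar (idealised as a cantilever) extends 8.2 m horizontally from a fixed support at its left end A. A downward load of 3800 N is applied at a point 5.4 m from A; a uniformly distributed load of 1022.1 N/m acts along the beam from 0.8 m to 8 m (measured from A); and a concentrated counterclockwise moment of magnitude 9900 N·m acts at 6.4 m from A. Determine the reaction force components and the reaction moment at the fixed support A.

Resultant of the distributed load: 1022.1 × 7.2 = 7359.12 N at 4.4 m from A.
ΣF_x = 0: A_x = 0.
ΣF_y = 0: A_y − 3800 − 1022.1·7.2 = 0 → A_y = 11160 N.
ΣM about A: M_A − 3800·5.4 − (1022.1·7.2)·4.4 + 9900 = 0 → M_A = 43000 N·m.

A_x = 0, A_y = 11160 N, M_A = 43000 N·m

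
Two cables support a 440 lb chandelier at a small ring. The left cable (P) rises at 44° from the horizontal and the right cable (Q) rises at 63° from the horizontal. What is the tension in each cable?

T_P = 208.9 lb, T_Q = 331.0 lb

ΣF_x = 0: −T_P·cos44° + T_Q·cos63° = 0 → T_Q = 1.58448·T_P.
ΣF_y = 0: T_P·sin44° + T_Q·sin63° = 440.
Substitute: T_P·(0.694658 + 1.58448·0.891007) = 440 → T_P = 208.883 ≈ 208.9 lb.
Then T_Q = 1.58448 × 208.883 = 331.0 lb.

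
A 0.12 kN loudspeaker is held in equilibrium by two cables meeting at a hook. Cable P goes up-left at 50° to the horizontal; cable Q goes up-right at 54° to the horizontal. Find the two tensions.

T_P = 0.07269 kN, T_Q = 0.07950 kN

ΣF_x = 0: −T_P·cos50° + T_Q·cos54° = 0 → T_Q = 1.09358·T_P.
ΣF_y = 0: T_P·sin50° + T_Q·sin54° = 0.12.
Substitute: T_P·(0.766044 + 1.09358·0.809017) = 0.12 → T_P = 0.0726934 ≈ 0.07269 kN.
Then T_Q = 1.09358 × 0.0726934 = 0.07950 kN.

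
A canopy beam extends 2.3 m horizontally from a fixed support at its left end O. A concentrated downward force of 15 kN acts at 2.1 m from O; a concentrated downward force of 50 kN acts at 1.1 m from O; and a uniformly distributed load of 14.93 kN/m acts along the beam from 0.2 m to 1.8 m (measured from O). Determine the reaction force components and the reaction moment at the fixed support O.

Resultant of the distributed load: 14.93 × 1.6 = 23.888 kN at 1 m from O.
ΣF_x = 0: O_x = 0.
ΣF_y = 0: O_y − 15 − 50 − 14.93·1.6 = 0 → O_y = 88.89 kN.
ΣM about O: M_O − 15·2.1 − 50·1.1 − (14.93·1.6)·1 = 0 → M_O = 110.4 kN·m.

O_x = 0, O_y = 88.89 kN, M_O = 110.4 kN·m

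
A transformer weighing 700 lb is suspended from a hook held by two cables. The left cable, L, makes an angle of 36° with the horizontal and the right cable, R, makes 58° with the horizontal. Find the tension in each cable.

ΣF_x = 0: −T_L·cos36° + T_R·cos58° = 0 → T_R = 1.52668·T_L.
ΣF_y = 0: T_L·sin36° + T_R·sin58° = 700.
Substitute: T_L·(0.587785 + 1.52668·0.848048) = 700 → T_L = 371.849 ≈ 371.8 lb.
Then T_R = 1.52668 × 371.849 = 567.7 lb.

T_L = 371.8 lb, T_R = 567.7 lb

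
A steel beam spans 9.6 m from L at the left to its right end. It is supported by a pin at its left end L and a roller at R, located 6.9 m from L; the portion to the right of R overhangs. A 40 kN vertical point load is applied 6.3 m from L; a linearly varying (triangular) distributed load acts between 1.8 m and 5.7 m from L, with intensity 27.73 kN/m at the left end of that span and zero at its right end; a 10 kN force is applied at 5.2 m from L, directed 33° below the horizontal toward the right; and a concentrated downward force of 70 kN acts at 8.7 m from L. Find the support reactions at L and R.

Resultant of the triangular load: ½ × 27.73 × 3.9 = 54.0735 kN, acting at 3.1 m from L (one-third of the span from the peak).
ΣM about L: R_y·6.9 − 40·6.3 − (½·27.73·3.9)·3.1 − 10·sin33°·5.2 − 70·8.7 = 0 → R_y = 1056.95/6.9 = 153.181 ≈ 153.2 kN.
ΣF_y = 0: L_y + 153.181 − 40 − ½·27.73·3.9 − 10·sin33° − 70 = 0 → L_y = 16.34 kN.
ΣF_x = 0: L_x + 10·cos33° = 0 → L_x = -8.387 kN.

L_x = -8.387 kN, L_y = 16.34 kN, R_y = 153.2 kN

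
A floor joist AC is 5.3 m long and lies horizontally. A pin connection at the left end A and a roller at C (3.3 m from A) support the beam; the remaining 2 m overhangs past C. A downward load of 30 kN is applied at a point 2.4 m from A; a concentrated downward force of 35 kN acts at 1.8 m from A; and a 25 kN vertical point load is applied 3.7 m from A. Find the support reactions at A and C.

A_x = 0, A_y = 21.06 kN, C_y = 68.94 kN

ΣM about A: C_y·3.3 − 30·2.4 − 35·1.8 − 25·3.7 = 0 → C_y = 227.5/3.3 = 68.9394 ≈ 68.94 kN.
ΣF_y = 0: A_y + 68.9394 − 30 − 35 − 25 = 0 → A_y = 21.06 kN.
ΣF_x = 0: no horizontal applied forces, so A_x = 0.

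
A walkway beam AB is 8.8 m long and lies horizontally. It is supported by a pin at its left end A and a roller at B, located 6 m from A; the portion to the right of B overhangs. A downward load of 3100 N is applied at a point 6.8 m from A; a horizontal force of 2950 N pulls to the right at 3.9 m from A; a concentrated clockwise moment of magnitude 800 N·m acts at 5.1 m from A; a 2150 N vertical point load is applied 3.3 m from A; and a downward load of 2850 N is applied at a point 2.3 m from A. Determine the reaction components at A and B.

Taking moments about A: B_y·6 − 3100·6.8 − 800 − 2150·3.3 − 2850·2.3 = 0 → B_y = 35530/6 = 5921.67 ≈ 5922 N.
ΣF_y = 0: A_y + 5921.67 − 3100 − 2150 − 2850 = 0 → A_y = 2178 N.
ΣF_x = 0: A_x + 2950 = 0 → A_x = -2950 N.

A_x = -2950 N, A_y = 2178 N, B_y = 5922 N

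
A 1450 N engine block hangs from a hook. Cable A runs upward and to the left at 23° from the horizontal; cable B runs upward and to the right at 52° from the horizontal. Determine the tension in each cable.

ΣF_x = 0: −T_A·cos23° + T_B·cos52° = 0 → T_B = 1.49515·T_A.
ΣF_y = 0: T_A·sin23° + T_B·sin52° = 1450.
Substitute: T_A·(0.390731 + 1.49515·0.788011) = 1450 → T_A = 924.199 ≈ 924.2 N.
Then T_B = 1.49515 × 924.199 = 1382 N.

T_A = 924.2 N, T_B = 1382 N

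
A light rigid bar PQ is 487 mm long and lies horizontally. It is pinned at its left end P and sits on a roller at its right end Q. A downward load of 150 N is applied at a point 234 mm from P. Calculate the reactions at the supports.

P_x = 0, P_y = 77.93 N, Q_y = 72.07 N

Moments about P: Q_y·487 − 150·234 = 0 → Q_y = 35100/487 = 72.0739 ≈ 72.07 N.
ΣF_y = 0: P_y + 72.0739 − 150 = 0 → P_y = 77.93 N.
ΣF_x = 0: no horizontal applied forces, so P_x = 0.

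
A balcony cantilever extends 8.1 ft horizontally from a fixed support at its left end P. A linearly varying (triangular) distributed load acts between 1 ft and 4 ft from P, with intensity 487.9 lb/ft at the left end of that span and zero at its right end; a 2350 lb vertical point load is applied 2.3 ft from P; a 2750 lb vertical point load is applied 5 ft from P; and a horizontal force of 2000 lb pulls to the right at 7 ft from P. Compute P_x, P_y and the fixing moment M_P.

P_x = -2000 lb, P_y = 5832 lb, M_P = 20620 lb·ft

Resultant of the triangular load: ½ × 487.9 × 3 = 731.85 lb, acting at 2 ft from P (one-third of the span from the peak).
ΣF_x = 0: P_x + 2000 = 0 → P_x = -2000 lb.
ΣF_y = 0: P_y − ½·487.9·3 − 2350 − 2750 = 0 → P_y = 5832 lb.
ΣM about P: M_P − (½·487.9·3)·2 − 2350·2.3 − 2750·5 = 0 → M_P = 20620 lb·ft.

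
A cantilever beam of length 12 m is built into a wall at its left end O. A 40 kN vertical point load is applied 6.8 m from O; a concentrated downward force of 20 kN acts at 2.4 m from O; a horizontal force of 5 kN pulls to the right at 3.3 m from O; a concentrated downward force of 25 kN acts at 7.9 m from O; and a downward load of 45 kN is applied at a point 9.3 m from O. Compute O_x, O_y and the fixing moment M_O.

O_x = -5.000 kN, O_y = 130.0 kN, M_O = 936.0 kN·m

ΣF_x = 0: O_x + 5 = 0 → O_x = -5.000 kN.
ΣF_y = 0: O_y − 40 − 20 − 25 − 45 = 0 → O_y = 130.0 kN.
ΣM about O: M_O − 40·6.8 − 20·2.4 − 25·7.9 − 45·9.3 = 0 → M_O = 936.0 kN·m.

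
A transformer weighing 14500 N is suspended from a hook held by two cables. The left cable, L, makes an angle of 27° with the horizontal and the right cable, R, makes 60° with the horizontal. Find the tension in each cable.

T_L = 7260 N, T_R = 12940 N

ΣF_x = 0: −T_L·cos27° + T_R·cos60° = 0 → T_R = 1.78201·T_L.
ΣF_y = 0: T_L·sin27° + T_R·sin60° = 14500.
Substitute: T_L·(0.45399 + 1.78201·0.866025) = 14500 → T_L = 7259.96 ≈ 7260 N.
Then T_R = 1.78201 × 7259.96 = 12940 N.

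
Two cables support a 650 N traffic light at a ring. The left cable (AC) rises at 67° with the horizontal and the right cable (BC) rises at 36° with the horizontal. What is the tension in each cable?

T_AC = 539.7 N, T_BC = 260.7 N

ΣF_x = 0: −T_AC·cos67° + T_BC·cos36° = 0 → T_BC = 0.48297·T_AC.
ΣF_y = 0: T_AC·sin67° + T_BC·sin36° = 650.
Substitute: T_AC·(0.920505 + 0.48297·0.587785) = 650 → T_AC = 539.693 ≈ 539.7 N.
Then T_BC = 0.48297 × 539.693 = 260.7 N.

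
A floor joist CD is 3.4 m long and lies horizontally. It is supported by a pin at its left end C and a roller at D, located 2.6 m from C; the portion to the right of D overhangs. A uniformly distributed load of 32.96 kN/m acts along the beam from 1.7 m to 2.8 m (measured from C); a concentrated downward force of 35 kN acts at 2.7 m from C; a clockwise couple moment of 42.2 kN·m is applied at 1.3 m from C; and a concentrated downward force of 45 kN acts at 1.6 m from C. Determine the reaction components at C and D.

C_x = 0, C_y = 4.611 kN, D_y = 111.6 kN

Resultant of the distributed load: 32.96 × 1.1 = 36.256 kN at 2.25 m from C.
Moments about C: D_y·2.6 − (32.96·1.1)·2.25 − 35·2.7 − 42.2 − 45·1.6 = 0 → D_y = 290.276/2.6 = 111.645 ≈ 111.6 kN.
ΣF_y = 0: C_y + 111.645 − 32.96·1.1 − 35 − 45 = 0 → C_y = 4.611 kN.
ΣF_x = 0: no horizontal applied forces, so C_x = 0.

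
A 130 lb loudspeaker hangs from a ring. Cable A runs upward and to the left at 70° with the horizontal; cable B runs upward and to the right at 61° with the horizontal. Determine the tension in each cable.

T_A = 83.51 lb, T_B = 58.91 lb

ΣF_x = 0: −T_A·cos70° + T_B·cos61° = 0 → T_B = 0.705473·T_A.
ΣF_y = 0: T_A·sin70° + T_B·sin61° = 130.
Substitute: T_A·(0.939693 + 0.705473·0.87462) = 130 → T_A = 83.5092 ≈ 83.51 lb.
Then T_B = 0.705473 × 83.5092 = 58.91 lb.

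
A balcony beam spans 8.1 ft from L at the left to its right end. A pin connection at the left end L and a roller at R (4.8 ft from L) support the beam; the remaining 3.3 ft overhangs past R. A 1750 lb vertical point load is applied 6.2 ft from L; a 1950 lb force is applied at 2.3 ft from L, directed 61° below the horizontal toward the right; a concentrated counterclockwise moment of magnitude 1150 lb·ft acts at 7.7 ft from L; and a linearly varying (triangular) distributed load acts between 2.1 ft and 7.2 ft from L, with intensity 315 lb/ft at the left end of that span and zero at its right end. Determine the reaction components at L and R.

Resultant of the triangular load: ½ × 315 × 5.1 = 803.25 lb, acting at 3.8 ft from L (one-third of the span from the peak).
ΣM about L: R_y·4.8 − 1750·6.2 − 1950·sin61°·2.3 + 1150 − (½·315·5.1)·3.8 = 0 → R_y = 16675/4.8 = 3473.96 ≈ 3474 lb.
ΣF_y = 0: L_y + 3473.96 − 1750 − 1950·sin61° − ½·315·5.1 = 0 → L_y = 784.8 lb.
ΣF_x = 0: L_x + 1950·cos61° = 0 → L_x = -945.4 lb.

L_x = -945.4 lb, L_y = 784.8 lb, R_y = 3474 lb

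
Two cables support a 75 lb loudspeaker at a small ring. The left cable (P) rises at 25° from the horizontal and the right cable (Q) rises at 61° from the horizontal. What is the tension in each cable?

ΣF_x = 0: −T_P·cos25° + T_Q·cos61° = 0 → T_Q = 1.86941·T_P.
ΣF_y = 0: T_P·sin25° + T_Q·sin61° = 75.
Substitute: T_P·(0.422618 + 1.86941·0.87462) = 75 → T_P = 36.4495 ≈ 36.45 lb.
Then T_Q = 1.86941 × 36.4495 = 68.14 lb.

T_P = 36.45 lb, T_Q = 68.14 lb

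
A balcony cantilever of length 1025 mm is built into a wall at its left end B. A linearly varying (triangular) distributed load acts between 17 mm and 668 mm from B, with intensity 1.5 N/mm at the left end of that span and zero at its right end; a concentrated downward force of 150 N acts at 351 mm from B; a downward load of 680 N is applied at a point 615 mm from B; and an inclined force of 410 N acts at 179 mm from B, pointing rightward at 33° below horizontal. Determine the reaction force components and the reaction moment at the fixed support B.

Resultant of the triangular load: ½ × 1.5 × 651 = 488.25 N, acting at 234 mm from B (one-third of the span from the peak).
ΣF_x = 0: B_x + 410·cos33° = 0 → B_x = -343.9 N.
ΣF_y = 0: B_y − ½·1.5·651 − 150 − 680 − 410·sin33° = 0 → B_y = 1542 N.
ΣM about B: M_B − (½·1.5·651)·234 − 150·351 − 680·615 − 410·sin33°·179 = 0 → M_B = 625100 N·mm.

B_x = -343.9 N, B_y = 1542 N, M_B = 625100 N·mm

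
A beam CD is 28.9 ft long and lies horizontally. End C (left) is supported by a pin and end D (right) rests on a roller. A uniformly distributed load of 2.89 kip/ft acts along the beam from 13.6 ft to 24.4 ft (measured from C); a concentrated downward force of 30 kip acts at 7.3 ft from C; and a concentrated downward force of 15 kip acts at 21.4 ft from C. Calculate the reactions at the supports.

C_x = 0, C_y = 37.01 kip, D_y = 39.21 kip

Resultant of the distributed load: 2.89 × 10.8 = 31.212 kip at 19 ft from C.
Taking moments about C: D_y·28.9 − (2.89·10.8)·19 − 30·7.3 − 15·21.4 = 0 → D_y = 1133.028/28.9 = 39.2051 ≈ 39.21 kip.
ΣF_y = 0: C_y + 39.2051 − 2.89·10.8 − 30 − 15 = 0 → C_y = 37.01 kip.
ΣF_x = 0: no horizontal applied forces, so C_x = 0.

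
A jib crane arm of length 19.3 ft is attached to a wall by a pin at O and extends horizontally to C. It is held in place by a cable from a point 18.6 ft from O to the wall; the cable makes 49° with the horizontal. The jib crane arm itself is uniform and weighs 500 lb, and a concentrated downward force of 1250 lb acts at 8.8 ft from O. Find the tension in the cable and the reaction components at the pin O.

ΣM about O: T·sin49°·18.6 − 500·9.65 − 1250·8.8 = 0 → T = 15825/(18.6·0.75471) = 1127.33 ≈ 1127 lb.
ΣF_x = 0: O_x − T·cos49° = 0 → O_x = 1127.33 × 0.656059 = 739.6 lb.
ΣF_y = 0: O_y + T·sin49° − 500 − 1250 = 0 → O_y = 1750 − 1127.33 × 0.75471 = 899.2 lb.

T = 1127 lb, O_x = 739.6 lb, O_y = 899.2 lb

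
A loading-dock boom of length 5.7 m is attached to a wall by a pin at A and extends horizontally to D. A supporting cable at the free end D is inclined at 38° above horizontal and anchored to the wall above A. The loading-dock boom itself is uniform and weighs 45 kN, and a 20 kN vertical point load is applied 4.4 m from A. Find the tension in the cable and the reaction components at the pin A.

ΣM about A: T·sin38°·5.7 − 45·2.85 − 20·4.4 = 0 → T = 216.25/(5.7·0.615661) = 61.6225 ≈ 61.62 kN.
ΣF_x = 0: A_x − T·cos38° = 0 → A_x = 61.6225 × 0.788011 = 48.56 kN.
ΣF_y = 0: A_y + T·sin38° − 45 − 20 = 0 → A_y = 65 − 61.6225 × 0.615661 = 27.06 kN.

T = 61.62 kN, A_x = 48.56 kN, A_y = 27.06 kN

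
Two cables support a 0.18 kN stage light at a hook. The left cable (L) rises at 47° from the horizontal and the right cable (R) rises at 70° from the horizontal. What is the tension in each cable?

ΣF_x = 0: −T_L·cos47° + T_R·cos70° = 0 → T_R = 1.99403·T_L.
ΣF_y = 0: T_L·sin47° + T_R·sin70° = 0.18.
Substitute: T_L·(0.731354 + 1.99403·0.939693) = 0.18 → T_L = 0.0690944 ≈ 0.06909 kN.
Then T_R = 1.99403 × 0.0690944 = 0.1378 kN.

T_L = 0.06909 kN, T_R = 0.1378 kN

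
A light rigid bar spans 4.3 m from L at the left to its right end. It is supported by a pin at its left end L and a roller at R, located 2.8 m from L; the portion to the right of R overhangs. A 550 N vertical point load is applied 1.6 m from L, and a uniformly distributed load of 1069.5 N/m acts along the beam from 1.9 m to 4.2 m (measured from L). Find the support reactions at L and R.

L_x = 0, L_y = 16.08 N, R_y = 2994 N

Resultant of the distributed load: 1069.5 × 2.3 = 2459.85 N at 3.05 m from L.
ΣM about L: R_y·2.8 − 550·1.6 − (1069.5·2.3)·3.05 = 0 → R_y = 8382.5425/2.8 = 2993.77 ≈ 2994 N.
ΣF_y = 0: L_y + 2993.77 − 550 − 1069.5·2.3 = 0 → L_y = 16.08 N.
ΣF_x = 0: no horizontal applied forces, so L_x = 0.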